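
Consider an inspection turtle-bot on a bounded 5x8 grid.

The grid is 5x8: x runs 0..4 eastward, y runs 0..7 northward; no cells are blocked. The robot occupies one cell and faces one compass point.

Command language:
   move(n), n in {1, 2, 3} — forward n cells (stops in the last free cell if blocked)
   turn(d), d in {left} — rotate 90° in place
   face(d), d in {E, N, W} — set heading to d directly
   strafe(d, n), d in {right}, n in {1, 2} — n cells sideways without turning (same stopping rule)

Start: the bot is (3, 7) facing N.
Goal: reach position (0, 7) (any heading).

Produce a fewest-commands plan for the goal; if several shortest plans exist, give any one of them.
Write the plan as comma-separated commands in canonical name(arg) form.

t0: (3, 7) facing N
1. turn(left) → (3, 7) facing W
2. move(3) → (0, 7) facing W
shorter routes all fall short; 2 is best.

turn(left), move(3)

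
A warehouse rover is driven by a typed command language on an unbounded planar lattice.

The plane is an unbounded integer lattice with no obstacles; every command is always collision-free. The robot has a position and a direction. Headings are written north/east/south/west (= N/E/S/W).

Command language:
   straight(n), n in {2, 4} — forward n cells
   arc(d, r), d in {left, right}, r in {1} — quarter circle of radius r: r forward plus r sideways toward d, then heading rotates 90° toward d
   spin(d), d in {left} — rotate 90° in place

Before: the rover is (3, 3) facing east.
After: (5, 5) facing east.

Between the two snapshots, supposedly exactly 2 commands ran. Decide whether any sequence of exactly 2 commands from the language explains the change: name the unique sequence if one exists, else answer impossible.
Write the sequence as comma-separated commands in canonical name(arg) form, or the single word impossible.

key: heading stays E — rotations cancel among the 2 commands
start: (3, 3) facing east
1. arc(left, 1) → (4, 4) facing north
2. arc(right, 1) → (5, 5) facing east
uniquely the one of 25 2-step routes that fits.

arc(left, 1), arc(right, 1)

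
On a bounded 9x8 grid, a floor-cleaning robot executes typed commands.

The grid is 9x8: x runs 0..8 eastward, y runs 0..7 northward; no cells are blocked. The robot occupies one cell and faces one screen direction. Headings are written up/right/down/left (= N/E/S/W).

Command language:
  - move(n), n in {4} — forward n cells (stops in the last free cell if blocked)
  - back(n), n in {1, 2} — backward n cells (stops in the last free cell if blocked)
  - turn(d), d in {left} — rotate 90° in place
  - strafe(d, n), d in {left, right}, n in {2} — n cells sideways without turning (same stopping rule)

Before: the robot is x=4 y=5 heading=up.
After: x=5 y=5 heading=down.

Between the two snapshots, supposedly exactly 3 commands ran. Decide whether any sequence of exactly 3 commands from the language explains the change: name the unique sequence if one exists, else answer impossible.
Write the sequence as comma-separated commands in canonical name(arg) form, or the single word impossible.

turn(left), back(1), turn(left)

key: cell and facing (now S) both changed — the 3 commands mix motion and turning
initial: x=4 y=5 heading=up
step 1 (turn(left)): x=4 y=5 heading=left
step 2 (back(1)): x=5 y=5 heading=left
step 3 (turn(left)): x=5 y=5 heading=down
no rival 3-sequence matches.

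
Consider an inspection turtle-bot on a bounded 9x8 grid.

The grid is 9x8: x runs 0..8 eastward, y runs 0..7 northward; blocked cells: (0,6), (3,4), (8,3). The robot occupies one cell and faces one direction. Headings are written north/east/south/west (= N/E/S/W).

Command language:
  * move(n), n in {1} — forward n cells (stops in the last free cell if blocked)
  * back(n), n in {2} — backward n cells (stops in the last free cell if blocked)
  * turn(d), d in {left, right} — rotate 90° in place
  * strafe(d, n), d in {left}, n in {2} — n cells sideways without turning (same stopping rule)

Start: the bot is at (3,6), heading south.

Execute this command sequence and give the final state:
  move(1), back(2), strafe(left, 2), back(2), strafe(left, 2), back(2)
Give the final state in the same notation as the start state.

at (7,7), heading south

begin: at (3,6), heading south
[1] after move(1): at (3,5), heading south
[2] after back(2): at (3,7), heading south
[3] after strafe(left, 2): at (5,7), heading south
[4] after back(2): at (5,7), heading south
[5] after strafe(left, 2): at (7,7), heading south
[6] after back(2): at (7,7), heading south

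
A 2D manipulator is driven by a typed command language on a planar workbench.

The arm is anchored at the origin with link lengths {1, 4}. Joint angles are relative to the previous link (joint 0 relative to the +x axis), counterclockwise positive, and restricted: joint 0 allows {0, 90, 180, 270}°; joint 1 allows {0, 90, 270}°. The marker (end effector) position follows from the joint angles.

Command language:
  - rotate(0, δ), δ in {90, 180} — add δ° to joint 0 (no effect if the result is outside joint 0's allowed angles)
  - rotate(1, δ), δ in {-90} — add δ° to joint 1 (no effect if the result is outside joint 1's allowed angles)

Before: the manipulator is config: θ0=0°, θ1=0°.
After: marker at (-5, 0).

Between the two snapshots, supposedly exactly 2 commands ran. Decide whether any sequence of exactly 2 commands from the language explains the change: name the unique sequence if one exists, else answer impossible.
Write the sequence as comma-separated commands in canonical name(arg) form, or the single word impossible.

t0: config: θ0=0°, θ1=0°
step 1 (rotate(0, 90)): config: θ0=90°, θ1=0°
step 2 (rotate(0, 90)): config: θ0=180°, θ1=0°
no other 2-command option fits: unique.

rotate(0, 90), rotate(0, 90)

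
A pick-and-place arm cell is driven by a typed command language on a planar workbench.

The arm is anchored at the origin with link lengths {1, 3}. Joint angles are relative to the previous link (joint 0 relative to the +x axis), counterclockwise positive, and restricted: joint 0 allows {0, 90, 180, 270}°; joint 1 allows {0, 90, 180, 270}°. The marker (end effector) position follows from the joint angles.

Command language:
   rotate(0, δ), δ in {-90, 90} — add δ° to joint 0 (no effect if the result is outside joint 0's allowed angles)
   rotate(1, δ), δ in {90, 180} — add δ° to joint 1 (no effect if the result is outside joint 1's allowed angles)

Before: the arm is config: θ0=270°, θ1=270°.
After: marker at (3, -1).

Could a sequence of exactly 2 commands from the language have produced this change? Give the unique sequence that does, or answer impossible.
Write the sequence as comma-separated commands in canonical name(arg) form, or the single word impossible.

rotate(1, 90), rotate(1, 90)

start: config: θ0=270°, θ1=270°
step 1 (rotate(1, 90)): config: θ0=270°, θ1=0°
step 2 (rotate(1, 90)): config: θ0=270°, θ1=90°
no other 2-command option fits: unique.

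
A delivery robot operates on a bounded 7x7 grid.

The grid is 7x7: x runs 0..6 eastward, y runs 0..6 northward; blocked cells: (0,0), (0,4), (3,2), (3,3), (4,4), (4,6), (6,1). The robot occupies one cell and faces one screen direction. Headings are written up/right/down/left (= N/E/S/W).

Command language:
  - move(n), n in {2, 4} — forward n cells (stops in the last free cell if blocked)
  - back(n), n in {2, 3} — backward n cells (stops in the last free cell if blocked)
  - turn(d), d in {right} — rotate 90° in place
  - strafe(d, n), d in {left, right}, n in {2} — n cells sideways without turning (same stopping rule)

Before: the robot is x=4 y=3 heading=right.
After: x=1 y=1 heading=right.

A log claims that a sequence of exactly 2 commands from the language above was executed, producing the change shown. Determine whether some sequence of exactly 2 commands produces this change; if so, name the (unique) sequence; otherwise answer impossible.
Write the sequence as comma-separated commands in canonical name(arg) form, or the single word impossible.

key: order matters: swapping strafe(right, 2) and back(3) lands elsewhere
from: x=4 y=3 heading=right
1. strafe(right, 2) → x=4 y=1 heading=right
2. back(3) → x=1 y=1 heading=right
all 49 alternatives checked — unique.

strafe(right, 2), back(3)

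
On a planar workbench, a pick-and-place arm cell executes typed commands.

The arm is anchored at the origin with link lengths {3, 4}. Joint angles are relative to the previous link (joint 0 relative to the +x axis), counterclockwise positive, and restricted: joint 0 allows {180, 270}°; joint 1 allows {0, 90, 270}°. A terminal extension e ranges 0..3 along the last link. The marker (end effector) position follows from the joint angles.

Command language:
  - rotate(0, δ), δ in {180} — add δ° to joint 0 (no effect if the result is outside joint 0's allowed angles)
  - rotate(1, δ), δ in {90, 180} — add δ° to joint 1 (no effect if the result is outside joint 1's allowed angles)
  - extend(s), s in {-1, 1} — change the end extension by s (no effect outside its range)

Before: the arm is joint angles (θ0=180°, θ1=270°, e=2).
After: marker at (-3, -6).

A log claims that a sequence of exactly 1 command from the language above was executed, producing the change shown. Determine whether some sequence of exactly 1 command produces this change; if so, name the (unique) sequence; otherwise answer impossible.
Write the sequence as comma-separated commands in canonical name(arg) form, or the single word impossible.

rotate(1, 180)

begin: joint angles (θ0=180°, θ1=270°, e=2)
1. rotate(1, 180) → joint angles (θ0=180°, θ1=90°, e=2)
no other 1-command option fits: unique.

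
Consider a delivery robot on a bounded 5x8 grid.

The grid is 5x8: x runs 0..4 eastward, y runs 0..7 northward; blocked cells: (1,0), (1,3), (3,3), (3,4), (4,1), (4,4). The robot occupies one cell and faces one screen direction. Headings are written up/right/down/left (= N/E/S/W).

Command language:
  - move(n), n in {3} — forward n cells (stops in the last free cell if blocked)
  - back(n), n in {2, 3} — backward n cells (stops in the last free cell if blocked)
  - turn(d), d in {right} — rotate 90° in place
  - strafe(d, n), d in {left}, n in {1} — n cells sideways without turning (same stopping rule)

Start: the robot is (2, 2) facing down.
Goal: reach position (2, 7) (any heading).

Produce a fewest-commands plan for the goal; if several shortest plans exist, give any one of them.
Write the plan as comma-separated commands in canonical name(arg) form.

back(2), back(3)

begin: (2, 2) facing down
t=1 back(2) ⇒ (2, 4) facing down
t=2 back(3) ⇒ (2, 7) facing down
nothing shorter than 2 reaches the goal.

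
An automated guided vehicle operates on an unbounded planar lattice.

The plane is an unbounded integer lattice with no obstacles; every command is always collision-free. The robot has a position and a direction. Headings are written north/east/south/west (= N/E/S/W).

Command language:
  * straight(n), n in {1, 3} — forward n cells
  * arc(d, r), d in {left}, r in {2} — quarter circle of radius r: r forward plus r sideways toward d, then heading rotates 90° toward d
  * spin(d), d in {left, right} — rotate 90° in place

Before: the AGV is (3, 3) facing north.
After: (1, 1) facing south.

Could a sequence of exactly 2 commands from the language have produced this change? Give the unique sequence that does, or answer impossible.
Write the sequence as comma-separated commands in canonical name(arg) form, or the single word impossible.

key: running arc(left, 2) before spin(left) would end elsewhere — order is forced
t0: (3, 3) facing north
1. spin(left) → (3, 3) facing west
2. arc(left, 2) → (1, 1) facing south
all 25 alternatives checked — unique.

spin(left), arc(left, 2)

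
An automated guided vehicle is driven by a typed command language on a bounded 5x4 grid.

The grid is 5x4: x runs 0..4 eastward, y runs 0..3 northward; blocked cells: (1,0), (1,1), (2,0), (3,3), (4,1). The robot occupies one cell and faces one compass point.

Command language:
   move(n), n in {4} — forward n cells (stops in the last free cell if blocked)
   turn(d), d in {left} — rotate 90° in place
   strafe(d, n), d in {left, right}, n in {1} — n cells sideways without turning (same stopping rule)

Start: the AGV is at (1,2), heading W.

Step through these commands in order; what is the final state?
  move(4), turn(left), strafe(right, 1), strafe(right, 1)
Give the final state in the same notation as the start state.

t0: at (1,2), heading W
1. move(4) → at (0,2), heading W
2. turn(left) → at (0,2), heading S
3. strafe(right, 1) → at (0,2), heading S
4. strafe(right, 1) → at (0,2), heading S

at (0,2), heading S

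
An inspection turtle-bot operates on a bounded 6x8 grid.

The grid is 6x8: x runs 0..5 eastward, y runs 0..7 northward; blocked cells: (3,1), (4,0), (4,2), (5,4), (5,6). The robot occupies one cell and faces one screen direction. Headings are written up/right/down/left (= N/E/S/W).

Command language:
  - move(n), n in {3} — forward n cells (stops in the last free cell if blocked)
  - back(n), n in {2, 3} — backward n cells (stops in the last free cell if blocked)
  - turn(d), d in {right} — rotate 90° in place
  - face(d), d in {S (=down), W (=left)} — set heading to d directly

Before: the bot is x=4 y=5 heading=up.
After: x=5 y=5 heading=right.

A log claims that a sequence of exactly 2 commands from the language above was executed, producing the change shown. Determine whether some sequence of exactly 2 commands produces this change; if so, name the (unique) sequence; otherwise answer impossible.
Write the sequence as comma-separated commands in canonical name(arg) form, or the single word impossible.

key: running move(3) before turn(right) would end elsewhere — order is forced
t0: x=4 y=5 heading=up
step 1 (turn(right)): x=4 y=5 heading=right
step 2 (move(3)): x=5 y=5 heading=right
no other 2-command option fits: unique.

turn(right), move(3)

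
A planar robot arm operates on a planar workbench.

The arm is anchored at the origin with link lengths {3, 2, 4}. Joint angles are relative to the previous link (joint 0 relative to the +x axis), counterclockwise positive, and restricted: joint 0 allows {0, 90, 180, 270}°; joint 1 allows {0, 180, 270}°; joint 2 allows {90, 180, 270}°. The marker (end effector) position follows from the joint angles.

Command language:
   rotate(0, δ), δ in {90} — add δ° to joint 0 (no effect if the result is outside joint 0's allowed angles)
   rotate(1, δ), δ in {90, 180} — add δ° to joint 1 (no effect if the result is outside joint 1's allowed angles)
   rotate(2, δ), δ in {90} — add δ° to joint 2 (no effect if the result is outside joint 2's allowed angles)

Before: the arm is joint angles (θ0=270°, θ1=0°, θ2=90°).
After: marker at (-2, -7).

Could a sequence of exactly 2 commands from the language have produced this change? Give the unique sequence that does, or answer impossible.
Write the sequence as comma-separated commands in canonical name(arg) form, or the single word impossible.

rotate(1, 180), rotate(1, 90)

key: running rotate(1, 90) before rotate(1, 180) would end elsewhere — order is forced
from: joint angles (θ0=270°, θ1=0°, θ2=90°)
[1] after rotate(1, 180): joint angles (θ0=270°, θ1=180°, θ2=90°)
[2] after rotate(1, 90): joint angles (θ0=270°, θ1=270°, θ2=90°)
no rival 2-sequence matches.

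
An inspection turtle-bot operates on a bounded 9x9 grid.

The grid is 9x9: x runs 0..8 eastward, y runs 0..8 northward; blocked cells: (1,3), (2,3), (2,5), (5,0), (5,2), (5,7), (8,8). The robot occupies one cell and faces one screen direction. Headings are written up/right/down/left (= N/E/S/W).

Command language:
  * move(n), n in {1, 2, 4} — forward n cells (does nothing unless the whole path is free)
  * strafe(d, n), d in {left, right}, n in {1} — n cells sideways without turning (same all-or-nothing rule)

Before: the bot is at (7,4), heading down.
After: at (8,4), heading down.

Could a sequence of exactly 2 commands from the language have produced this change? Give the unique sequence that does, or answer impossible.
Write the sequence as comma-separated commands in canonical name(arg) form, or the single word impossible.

strafe(left, 1), strafe(left, 1)

key: heading stays S — no command in the sequence turns
start: at (7,4), heading down
step 1 (strafe(left, 1)): at (8,4), heading down
step 2 (strafe(left, 1)): at (8,4), heading down
no other 2-command option fits: unique.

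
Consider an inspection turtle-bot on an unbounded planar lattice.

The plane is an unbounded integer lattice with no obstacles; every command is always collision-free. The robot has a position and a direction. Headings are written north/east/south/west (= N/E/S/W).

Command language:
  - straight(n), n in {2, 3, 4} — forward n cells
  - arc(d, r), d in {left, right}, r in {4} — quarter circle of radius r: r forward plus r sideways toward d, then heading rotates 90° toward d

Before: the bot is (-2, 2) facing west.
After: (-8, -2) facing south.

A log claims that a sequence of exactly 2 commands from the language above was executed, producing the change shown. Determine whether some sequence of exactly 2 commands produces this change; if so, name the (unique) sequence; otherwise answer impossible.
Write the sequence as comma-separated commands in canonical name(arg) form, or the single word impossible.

key: order matters: swapping straight(2) and arc(left, 4) lands elsewhere
begin: (-2, 2) facing west
t=1 straight(2) ⇒ (-4, 2) facing west
t=2 arc(left, 4) ⇒ (-8, -2) facing south
no rival 2-sequence matches.

straight(2), arc(left, 4)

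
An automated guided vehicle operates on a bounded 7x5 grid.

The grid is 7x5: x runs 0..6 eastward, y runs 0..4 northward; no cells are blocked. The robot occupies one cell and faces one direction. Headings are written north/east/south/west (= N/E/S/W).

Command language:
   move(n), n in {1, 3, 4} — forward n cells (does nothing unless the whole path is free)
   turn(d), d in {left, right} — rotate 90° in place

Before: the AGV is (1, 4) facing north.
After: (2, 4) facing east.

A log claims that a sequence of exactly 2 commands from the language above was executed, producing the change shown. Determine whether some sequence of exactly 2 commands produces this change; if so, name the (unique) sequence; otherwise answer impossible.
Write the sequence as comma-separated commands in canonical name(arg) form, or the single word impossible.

key: running move(1) before turn(right) would end elsewhere — order is forced
begin: (1, 4) facing north
1. turn(right) → (1, 4) facing east
2. move(1) → (2, 4) facing east
no other 2-command option fits: unique.

turn(right), move(1)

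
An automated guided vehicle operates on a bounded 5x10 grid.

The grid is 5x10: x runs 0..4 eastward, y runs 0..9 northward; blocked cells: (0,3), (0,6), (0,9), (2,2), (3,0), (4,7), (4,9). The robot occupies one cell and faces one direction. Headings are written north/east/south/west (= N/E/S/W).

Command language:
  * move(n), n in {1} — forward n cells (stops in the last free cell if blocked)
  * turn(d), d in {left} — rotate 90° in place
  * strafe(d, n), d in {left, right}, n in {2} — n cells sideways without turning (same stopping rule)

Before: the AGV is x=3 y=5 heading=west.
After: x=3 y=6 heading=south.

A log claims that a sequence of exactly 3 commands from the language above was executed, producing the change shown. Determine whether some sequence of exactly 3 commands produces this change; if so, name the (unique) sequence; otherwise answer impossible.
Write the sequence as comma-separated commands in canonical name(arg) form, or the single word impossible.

key: running move(1) before strafe(right, 2) would end elsewhere — order is forced
start: x=3 y=5 heading=west
step 1 (strafe(right, 2)): x=3 y=7 heading=west
step 2 (turn(left)): x=3 y=7 heading=south
step 3 (move(1)): x=3 y=6 heading=south
no rival 3-sequence matches.

strafe(right, 2), turn(left), move(1)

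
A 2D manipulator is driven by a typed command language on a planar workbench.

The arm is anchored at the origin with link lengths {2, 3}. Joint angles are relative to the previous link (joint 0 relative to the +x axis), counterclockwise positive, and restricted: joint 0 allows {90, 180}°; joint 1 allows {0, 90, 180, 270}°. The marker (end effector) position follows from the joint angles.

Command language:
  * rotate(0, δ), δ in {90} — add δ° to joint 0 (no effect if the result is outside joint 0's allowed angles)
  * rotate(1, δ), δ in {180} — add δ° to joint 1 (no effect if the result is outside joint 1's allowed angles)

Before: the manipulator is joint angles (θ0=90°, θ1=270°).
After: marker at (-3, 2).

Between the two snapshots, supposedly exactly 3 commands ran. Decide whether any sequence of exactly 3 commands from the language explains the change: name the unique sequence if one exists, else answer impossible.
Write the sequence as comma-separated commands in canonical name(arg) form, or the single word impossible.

start: joint angles (θ0=90°, θ1=270°)
t=1 rotate(1, 180) ⇒ joint angles (θ0=90°, θ1=90°)
t=2 rotate(1, 180) ⇒ joint angles (θ0=90°, θ1=270°)
t=3 rotate(1, 180) ⇒ joint angles (θ0=90°, θ1=90°)
all 8 alternatives checked — unique.

rotate(1, 180), rotate(1, 180), rotate(1, 180)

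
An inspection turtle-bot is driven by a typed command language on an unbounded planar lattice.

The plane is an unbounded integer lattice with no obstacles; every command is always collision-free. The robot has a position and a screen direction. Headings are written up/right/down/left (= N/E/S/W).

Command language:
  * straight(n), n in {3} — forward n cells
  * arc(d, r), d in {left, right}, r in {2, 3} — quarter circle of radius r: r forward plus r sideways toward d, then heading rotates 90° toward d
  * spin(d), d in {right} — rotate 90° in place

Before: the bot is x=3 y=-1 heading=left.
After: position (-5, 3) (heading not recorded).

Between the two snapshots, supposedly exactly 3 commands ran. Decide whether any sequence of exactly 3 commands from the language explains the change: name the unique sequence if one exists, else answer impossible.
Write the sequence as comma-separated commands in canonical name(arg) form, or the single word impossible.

key: order matters: swapping arc(right, 3) and arc(left, 2) lands elsewhere
from: x=3 y=-1 heading=left
1. arc(right, 3) → x=0 y=2 heading=up
2. arc(left, 3) → x=-3 y=5 heading=left
3. arc(left, 2) → x=-5 y=3 heading=down
no rival 3-sequence matches.

arc(right, 3), arc(left, 3), arc(left, 2)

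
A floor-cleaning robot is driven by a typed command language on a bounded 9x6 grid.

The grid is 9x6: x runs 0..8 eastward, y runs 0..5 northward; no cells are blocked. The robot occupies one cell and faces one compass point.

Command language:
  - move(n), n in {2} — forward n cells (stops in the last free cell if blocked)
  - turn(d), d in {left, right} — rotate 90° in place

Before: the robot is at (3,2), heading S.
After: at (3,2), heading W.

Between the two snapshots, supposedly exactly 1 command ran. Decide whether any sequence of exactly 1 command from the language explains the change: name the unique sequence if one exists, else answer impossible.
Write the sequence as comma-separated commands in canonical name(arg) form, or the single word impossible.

key: parked at (3,2) the whole time — nothing moves the robot
from: at (3,2), heading S
step 1 (turn(right)): at (3,2), heading W
no other 1-command option fits: unique.

turn(right)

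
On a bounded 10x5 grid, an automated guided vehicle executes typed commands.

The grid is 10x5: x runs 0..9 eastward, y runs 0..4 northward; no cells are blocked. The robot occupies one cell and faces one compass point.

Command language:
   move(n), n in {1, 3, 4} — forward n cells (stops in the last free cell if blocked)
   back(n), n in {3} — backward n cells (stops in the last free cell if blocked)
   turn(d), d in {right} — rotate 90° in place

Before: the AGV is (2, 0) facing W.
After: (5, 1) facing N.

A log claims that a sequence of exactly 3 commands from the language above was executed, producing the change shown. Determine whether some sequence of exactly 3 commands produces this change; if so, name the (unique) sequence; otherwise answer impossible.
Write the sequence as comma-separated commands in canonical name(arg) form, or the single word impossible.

key: running move(1) before back(3) would end elsewhere — order is forced
begin: (2, 0) facing W
t=1 back(3) ⇒ (5, 0) facing W
t=2 turn(right) ⇒ (5, 0) facing N
t=3 move(1) ⇒ (5, 1) facing N
no other 3-command option fits: unique.

back(3), turn(right), move(1)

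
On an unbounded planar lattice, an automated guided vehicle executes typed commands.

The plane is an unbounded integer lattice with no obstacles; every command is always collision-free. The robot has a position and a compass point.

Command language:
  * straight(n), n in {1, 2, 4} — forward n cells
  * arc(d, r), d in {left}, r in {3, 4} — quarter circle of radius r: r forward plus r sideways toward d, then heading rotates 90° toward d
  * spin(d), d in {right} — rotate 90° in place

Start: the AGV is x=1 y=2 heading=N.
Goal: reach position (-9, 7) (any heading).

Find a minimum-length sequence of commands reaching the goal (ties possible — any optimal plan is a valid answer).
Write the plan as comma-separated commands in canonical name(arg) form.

straight(1), arc(left, 4), straight(2), straight(4)

begin: x=1 y=2 heading=N
t=1 straight(1) ⇒ x=1 y=3 heading=N
t=2 arc(left, 4) ⇒ x=-3 y=7 heading=W
t=3 straight(2) ⇒ x=-5 y=7 heading=W
t=4 straight(4) ⇒ x=-9 y=7 heading=W
nothing shorter than 4 reaches the goal.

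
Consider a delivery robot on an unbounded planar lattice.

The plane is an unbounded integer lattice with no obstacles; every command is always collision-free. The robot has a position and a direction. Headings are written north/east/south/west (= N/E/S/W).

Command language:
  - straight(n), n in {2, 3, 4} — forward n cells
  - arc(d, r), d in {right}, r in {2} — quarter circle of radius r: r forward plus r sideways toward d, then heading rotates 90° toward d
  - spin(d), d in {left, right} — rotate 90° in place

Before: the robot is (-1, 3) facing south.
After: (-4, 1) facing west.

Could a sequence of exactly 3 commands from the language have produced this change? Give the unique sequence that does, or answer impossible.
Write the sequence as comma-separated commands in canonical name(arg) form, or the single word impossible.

key: position moved to (-4,1) AND the heading swung to W — translation plus rotation needed
begin: (-1, 3) facing south
1. straight(2) → (-1, 1) facing south
2. spin(right) → (-1, 1) facing west
3. straight(3) → (-4, 1) facing west
all 216 alternatives checked — unique.

straight(2), spin(right), straight(3)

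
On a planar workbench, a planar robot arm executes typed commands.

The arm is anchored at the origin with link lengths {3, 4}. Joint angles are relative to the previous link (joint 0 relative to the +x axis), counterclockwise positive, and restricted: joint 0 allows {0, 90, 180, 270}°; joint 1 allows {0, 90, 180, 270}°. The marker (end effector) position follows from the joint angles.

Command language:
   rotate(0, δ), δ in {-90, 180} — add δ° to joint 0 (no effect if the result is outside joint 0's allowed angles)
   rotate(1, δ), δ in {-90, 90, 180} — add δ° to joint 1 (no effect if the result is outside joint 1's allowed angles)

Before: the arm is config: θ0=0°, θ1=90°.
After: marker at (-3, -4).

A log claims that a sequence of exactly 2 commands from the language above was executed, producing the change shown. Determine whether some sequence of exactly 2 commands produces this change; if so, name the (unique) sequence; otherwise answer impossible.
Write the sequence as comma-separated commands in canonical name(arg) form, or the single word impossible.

rotate(0, -90), rotate(0, -90)

t0: config: θ0=0°, θ1=90°
step 1 (rotate(0, -90)): config: θ0=270°, θ1=90°
step 2 (rotate(0, -90)): config: θ0=180°, θ1=90°
no other 2-command option fits: unique.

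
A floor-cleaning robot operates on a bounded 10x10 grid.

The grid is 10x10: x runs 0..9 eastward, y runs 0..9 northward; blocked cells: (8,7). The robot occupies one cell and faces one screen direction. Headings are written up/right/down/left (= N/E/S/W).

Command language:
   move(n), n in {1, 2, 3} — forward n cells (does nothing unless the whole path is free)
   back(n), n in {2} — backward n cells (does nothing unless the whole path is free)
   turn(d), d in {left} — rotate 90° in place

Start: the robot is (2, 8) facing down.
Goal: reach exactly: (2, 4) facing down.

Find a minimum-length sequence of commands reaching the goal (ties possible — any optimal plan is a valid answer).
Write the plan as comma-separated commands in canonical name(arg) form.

begin: (2, 8) facing down
t=1 move(2) ⇒ (2, 6) facing down
t=2 move(2) ⇒ (2, 4) facing down
nothing shorter than 2 reaches the goal.

move(2), move(2)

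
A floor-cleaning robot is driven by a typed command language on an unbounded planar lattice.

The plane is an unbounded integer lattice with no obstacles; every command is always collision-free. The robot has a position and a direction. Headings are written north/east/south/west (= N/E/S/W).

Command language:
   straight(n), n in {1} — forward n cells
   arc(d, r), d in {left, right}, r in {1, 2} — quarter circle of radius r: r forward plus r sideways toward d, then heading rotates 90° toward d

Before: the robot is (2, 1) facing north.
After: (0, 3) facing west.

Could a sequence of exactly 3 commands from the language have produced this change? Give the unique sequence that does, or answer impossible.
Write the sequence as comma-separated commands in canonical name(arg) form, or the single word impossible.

key: cell and facing (now W) both changed — the 3 commands mix motion and turning
begin: (2, 1) facing north
t=1 straight(1) ⇒ (2, 2) facing north
t=2 arc(left, 1) ⇒ (1, 3) facing west
t=3 straight(1) ⇒ (0, 3) facing west
no other 3-command option fits: unique.

straight(1), arc(left, 1), straight(1)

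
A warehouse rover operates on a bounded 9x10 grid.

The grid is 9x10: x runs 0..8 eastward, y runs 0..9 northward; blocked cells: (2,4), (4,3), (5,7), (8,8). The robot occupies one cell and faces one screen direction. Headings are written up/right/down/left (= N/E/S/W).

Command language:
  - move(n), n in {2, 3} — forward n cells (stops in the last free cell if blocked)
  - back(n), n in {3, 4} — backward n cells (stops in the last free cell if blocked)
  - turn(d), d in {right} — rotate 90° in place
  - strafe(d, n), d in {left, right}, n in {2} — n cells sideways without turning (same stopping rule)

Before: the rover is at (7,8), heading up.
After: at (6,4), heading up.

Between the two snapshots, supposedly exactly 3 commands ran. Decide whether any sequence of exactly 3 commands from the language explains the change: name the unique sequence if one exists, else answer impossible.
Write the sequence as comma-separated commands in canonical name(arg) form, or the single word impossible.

key: still facing N at the end — nothing in the sequence rotates
start: at (7,8), heading up
t=1 back(4) ⇒ at (7,4), heading up
t=2 strafe(right, 2) ⇒ at (8,4), heading up
t=3 strafe(left, 2) ⇒ at (6,4), heading up
uniquely the one of 343 3-step routes that fits.

back(4), strafe(right, 2), strafe(left, 2)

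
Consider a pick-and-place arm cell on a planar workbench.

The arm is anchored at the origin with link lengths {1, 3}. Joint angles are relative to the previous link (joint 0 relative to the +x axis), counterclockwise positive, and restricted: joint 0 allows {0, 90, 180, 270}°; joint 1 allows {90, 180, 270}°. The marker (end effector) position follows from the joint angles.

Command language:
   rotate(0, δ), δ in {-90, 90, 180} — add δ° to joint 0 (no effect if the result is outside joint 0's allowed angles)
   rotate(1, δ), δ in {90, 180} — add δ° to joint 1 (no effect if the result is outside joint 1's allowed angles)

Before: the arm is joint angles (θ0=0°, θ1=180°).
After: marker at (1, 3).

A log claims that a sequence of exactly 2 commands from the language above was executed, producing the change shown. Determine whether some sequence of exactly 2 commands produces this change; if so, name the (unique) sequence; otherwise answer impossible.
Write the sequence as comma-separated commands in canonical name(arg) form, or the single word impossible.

rotate(1, 90), rotate(1, 180)

key: order matters: swapping rotate(1, 90) and rotate(1, 180) lands elsewhere
initial: joint angles (θ0=0°, θ1=180°)
1. rotate(1, 90) → joint angles (θ0=0°, θ1=270°)
2. rotate(1, 180) → joint angles (θ0=0°, θ1=90°)
all 25 alternatives checked — unique.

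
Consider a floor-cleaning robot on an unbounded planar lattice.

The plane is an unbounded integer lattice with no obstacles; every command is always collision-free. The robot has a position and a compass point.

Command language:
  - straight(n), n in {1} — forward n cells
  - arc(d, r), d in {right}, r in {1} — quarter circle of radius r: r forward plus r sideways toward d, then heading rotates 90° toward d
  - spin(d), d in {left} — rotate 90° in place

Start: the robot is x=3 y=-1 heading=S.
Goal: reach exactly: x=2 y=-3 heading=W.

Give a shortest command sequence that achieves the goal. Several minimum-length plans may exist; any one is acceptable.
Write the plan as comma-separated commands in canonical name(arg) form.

from: x=3 y=-1 heading=S
step 1 (straight(1)): x=3 y=-2 heading=S
step 2 (arc(right, 1)): x=2 y=-3 heading=W
nothing shorter than 2 reaches the goal.

straight(1), arc(right, 1)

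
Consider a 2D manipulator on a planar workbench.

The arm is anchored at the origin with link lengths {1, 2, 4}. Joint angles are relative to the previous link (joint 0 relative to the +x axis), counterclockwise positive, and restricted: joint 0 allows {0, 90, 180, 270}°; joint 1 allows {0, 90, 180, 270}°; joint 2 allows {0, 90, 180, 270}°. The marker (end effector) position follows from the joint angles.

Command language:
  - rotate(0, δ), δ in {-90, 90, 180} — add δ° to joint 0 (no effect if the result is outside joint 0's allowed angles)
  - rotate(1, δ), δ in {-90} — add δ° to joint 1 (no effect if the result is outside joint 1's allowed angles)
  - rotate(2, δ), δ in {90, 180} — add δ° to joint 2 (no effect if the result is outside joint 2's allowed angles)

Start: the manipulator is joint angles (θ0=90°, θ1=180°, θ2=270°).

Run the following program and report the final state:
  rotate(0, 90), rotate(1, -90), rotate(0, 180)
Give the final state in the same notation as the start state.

joint angles (θ0=0°, θ1=90°, θ2=270°)

from: joint angles (θ0=90°, θ1=180°, θ2=270°)
step 1 (rotate(0, 90)): joint angles (θ0=180°, θ1=180°, θ2=270°)
step 2 (rotate(1, -90)): joint angles (θ0=180°, θ1=90°, θ2=270°)
step 3 (rotate(0, 180)): joint angles (θ0=0°, θ1=90°, θ2=270°)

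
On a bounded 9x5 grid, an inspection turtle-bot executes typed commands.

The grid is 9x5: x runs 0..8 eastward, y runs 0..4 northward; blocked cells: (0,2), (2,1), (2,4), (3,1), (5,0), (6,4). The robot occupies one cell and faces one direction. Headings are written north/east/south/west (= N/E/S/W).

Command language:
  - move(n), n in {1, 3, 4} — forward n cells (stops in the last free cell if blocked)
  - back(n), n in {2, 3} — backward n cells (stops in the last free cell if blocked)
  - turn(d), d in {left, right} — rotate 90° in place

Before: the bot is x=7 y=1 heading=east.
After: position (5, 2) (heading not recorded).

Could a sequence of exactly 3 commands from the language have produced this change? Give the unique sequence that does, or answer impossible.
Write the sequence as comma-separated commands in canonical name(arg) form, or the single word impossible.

key: running move(1) before back(2) would end elsewhere — order is forced
t0: x=7 y=1 heading=east
step 1 (back(2)): x=5 y=1 heading=east
step 2 (turn(left)): x=5 y=1 heading=north
step 3 (move(1)): x=5 y=2 heading=north
all 343 alternatives checked — unique.

back(2), turn(left), move(1)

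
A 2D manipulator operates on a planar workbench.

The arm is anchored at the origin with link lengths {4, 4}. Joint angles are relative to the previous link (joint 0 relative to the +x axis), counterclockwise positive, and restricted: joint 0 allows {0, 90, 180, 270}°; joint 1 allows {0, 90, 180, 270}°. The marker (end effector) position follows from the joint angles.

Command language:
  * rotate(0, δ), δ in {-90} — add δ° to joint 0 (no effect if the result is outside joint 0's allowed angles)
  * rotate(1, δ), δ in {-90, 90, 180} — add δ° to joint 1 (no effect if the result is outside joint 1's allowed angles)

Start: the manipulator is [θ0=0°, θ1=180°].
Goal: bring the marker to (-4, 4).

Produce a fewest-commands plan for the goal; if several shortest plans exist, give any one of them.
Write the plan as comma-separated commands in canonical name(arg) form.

rotate(0, -90), rotate(0, -90), rotate(1, 90)

t0: [θ0=0°, θ1=180°]
1. rotate(0, -90) → [θ0=270°, θ1=180°]
2. rotate(0, -90) → [θ0=180°, θ1=180°]
3. rotate(1, 90) → [θ0=180°, θ1=270°]
shorter routes all fall short; 3 is best.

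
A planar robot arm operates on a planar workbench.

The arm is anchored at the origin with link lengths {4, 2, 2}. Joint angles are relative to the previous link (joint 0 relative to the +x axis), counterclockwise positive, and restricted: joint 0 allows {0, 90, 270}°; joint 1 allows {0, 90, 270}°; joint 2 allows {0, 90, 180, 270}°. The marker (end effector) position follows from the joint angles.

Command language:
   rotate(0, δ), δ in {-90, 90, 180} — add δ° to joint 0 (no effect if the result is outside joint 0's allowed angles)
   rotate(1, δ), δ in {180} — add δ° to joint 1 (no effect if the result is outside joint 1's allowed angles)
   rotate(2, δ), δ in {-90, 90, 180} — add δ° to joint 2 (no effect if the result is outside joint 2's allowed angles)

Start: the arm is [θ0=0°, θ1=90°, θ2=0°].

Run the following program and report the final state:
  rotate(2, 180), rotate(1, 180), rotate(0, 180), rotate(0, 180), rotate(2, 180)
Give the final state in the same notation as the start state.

start: [θ0=0°, θ1=90°, θ2=0°]
t=1 rotate(2, 180) ⇒ [θ0=0°, θ1=90°, θ2=180°]
t=2 rotate(1, 180) ⇒ [θ0=0°, θ1=270°, θ2=180°]
t=3 rotate(0, 180) ⇒ [θ0=0°, θ1=270°, θ2=180°]
t=4 rotate(0, 180) ⇒ [θ0=0°, θ1=270°, θ2=180°]
t=5 rotate(2, 180) ⇒ [θ0=0°, θ1=270°, θ2=0°]

[θ0=0°, θ1=270°, θ2=0°]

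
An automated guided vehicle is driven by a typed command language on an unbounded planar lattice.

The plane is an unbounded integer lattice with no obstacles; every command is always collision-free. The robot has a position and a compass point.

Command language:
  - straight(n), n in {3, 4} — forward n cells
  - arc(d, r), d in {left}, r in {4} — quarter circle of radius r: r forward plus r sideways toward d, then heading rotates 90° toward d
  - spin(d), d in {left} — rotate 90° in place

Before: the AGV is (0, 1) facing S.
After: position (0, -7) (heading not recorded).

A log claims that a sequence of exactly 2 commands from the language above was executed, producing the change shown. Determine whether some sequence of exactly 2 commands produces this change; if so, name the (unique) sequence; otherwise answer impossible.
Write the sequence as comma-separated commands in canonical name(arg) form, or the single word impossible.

straight(4), straight(4)

t0: (0, 1) facing S
step 1 (straight(4)): (0, -3) facing S
step 2 (straight(4)): (0, -7) facing S
uniquely the one of 16 2-step routes that fits.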